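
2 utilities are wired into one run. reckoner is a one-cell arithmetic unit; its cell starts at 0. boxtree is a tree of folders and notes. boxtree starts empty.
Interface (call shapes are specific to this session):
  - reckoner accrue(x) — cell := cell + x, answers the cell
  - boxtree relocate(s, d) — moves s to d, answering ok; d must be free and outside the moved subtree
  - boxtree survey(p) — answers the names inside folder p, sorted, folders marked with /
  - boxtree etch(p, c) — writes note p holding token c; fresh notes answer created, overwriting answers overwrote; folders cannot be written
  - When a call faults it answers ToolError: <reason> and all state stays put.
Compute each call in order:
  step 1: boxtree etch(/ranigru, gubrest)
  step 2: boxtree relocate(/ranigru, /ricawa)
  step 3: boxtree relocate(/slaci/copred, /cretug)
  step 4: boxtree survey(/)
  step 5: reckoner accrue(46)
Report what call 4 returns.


==> boxtree etch(p→/ranigru, c→gubrest)
<== created
==> boxtree relocate(s→/ranigru, d→/ricawa)
<== ok
==> boxtree relocate(s→/slaci/copred, d→/cretug)
<== ToolError: not found
==> boxtree survey(p→/)
<== [ricawa]
==> reckoner accrue(x→46)
<== 46

Answer: [ricawa]


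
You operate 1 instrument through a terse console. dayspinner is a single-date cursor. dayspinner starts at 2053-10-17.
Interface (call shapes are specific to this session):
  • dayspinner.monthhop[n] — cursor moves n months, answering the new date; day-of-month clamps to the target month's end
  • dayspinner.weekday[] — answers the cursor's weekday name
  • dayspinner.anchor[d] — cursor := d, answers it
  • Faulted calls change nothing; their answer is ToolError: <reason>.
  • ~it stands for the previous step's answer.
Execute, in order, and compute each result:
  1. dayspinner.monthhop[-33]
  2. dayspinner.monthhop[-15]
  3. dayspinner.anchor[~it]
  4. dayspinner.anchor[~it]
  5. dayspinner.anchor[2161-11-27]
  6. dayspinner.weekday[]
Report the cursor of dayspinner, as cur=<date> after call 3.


Answer: cur=2049-10-17

Derivation:
Using monthhop on n→-33, yielding 2051-01-17.
Then monthhop on n→-15, → 2049-10-17.
I use anchor on d→~it, and observe 2049-10-17.
I call anchor on d→~it, and see 2049-10-17.
Next I call anchor on d→2161-11-27, and get 2161-11-27.
I try weekday(), → Friday.


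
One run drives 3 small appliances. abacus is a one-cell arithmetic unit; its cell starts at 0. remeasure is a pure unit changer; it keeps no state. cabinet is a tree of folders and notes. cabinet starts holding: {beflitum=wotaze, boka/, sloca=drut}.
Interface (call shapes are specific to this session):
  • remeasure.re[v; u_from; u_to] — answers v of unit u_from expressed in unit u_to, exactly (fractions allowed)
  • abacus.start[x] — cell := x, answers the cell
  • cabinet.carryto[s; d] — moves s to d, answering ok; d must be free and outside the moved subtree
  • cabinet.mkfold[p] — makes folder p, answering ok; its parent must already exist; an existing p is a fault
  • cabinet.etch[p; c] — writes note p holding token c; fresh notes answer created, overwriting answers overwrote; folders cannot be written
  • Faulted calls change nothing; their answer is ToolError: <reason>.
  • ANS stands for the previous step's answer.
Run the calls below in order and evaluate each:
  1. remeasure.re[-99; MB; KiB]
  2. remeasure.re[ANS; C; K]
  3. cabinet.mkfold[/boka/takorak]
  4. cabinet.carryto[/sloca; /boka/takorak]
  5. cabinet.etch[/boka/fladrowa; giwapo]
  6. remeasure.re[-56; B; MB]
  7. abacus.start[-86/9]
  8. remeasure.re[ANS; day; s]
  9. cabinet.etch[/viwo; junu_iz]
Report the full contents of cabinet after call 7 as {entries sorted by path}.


Answer: {beflitum=wotaze, boka/, boka/fladrowa=giwapo, boka/takorak/, sloca=drut}

Derivation:
→ remeasure.re(v=-99, u_from=MB, u_to=KiB)
← -1546875/16
→ remeasure.re(v=ANS, u_from=C, u_to=K)
← -7712523/80
→ cabinet.mkfold(p=/boka/takorak)
← ok
→ cabinet.carryto(s=/sloca, d=/boka/takorak)
← ToolError: exists
→ cabinet.etch(p=/boka/fladrowa, c=giwapo)
← created
→ remeasure.re(v=-56, u_from=B, u_to=MB)
← -7/125000
→ abacus.start(x=-86/9)
← -86/9
→ remeasure.re(v=ANS, u_from=day, u_to=s)
← -825600
→ cabinet.etch(p=/viwo, c=junu_iz)
← created


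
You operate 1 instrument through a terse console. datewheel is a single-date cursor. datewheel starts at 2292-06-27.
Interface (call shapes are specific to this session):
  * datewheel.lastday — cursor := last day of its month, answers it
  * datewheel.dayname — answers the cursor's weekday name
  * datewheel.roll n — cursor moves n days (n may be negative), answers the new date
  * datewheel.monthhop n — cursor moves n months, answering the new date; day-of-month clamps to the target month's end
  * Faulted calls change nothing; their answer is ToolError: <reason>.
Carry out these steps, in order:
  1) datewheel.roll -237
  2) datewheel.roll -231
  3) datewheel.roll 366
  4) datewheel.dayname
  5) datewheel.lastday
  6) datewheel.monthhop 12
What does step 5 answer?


Then datewheel.roll passing n: -237, and see 2291-11-03.
Calling datewheel.roll passing n: -231, yielding 2291-03-17.
I use datewheel.roll passing n: 366, giving 2292-03-17.
Calling datewheel.dayname, yielding Thursday.
I call datewheel.lastday, → 2292-03-31.
I try datewheel.monthhop passing n: 12, yielding 2293-03-31.

Answer: 2292-03-31


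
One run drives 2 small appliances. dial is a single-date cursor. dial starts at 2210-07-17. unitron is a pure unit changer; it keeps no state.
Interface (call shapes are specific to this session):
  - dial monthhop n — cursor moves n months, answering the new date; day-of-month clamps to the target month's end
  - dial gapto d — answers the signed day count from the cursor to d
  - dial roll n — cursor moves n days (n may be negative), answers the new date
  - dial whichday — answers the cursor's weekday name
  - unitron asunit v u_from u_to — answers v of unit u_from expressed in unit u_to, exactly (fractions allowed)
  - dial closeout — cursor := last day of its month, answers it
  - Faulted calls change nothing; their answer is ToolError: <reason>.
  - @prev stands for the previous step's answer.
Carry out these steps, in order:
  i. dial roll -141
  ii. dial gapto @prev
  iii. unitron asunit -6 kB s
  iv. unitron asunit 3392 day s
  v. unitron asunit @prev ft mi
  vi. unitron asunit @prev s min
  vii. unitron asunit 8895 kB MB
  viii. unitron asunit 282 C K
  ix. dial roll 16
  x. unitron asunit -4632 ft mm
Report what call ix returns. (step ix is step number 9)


Answer: 2210-03-14

Derivation:
! 1. dial roll(n='-141') == 2210-02-26
! 2. dial gapto(d='@prev') == 0
! 3. unitron asunit(v='-6', u_from='kB', u_to='s') == ToolError: incompatible units
! 4. unitron asunit(v='3392', u_from='day', u_to='s') == 293068800
! 5. unitron asunit(v='@prev', u_from='ft', u_to='mi') == 610560/11
! 6. unitron asunit(v='@prev', u_from='s', u_to='min') == 10176/11
! 7. unitron asunit(v='8895', u_from='kB', u_to='MB') == 1779/200
! 8. unitron asunit(v='282', u_from='C', u_to='K') == 11103/20
! 9. dial roll(n='16') == 2210-03-14
! 10. unitron asunit(v='-4632', u_from='ft', u_to='mm') == -7059168/5


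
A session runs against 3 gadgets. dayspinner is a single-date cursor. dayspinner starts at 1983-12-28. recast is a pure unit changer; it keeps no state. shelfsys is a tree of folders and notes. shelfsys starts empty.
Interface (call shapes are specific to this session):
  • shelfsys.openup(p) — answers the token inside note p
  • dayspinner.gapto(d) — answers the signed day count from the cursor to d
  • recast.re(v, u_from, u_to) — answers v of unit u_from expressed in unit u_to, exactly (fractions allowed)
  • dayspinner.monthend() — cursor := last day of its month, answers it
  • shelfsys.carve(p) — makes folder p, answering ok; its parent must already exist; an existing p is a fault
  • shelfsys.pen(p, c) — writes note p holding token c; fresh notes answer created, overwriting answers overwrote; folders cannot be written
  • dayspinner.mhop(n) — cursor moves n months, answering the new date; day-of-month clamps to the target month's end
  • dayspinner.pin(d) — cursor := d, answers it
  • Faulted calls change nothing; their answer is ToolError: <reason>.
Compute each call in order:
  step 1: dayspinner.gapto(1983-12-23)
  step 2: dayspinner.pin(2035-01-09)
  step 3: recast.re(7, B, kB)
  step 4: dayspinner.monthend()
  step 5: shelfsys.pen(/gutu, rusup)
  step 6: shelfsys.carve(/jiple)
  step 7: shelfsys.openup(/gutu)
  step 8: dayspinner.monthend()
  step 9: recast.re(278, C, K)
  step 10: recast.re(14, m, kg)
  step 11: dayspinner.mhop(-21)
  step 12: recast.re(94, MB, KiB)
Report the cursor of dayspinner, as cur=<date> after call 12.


→ dayspinner.gapto(d=1983-12-23)
← -5
→ dayspinner.pin(d=2035-01-09)
← 2035-01-09
→ recast.re(v=7, u_from=B, u_to=kB)
← 7/1000
→ dayspinner.monthend()
← 2035-01-31
→ shelfsys.pen(p=/gutu, c=rusup)
← created
→ shelfsys.carve(p=/jiple)
← ok
→ shelfsys.openup(p=/gutu)
← rusup
→ dayspinner.monthend()
← 2035-01-31
→ recast.re(v=278, u_from=C, u_to=K)
← 11023/20
→ recast.re(v=14, u_from=m, u_to=kg)
← ToolError: incompatible units
→ dayspinner.mhop(n=-21)
← 2033-04-30
→ recast.re(v=94, u_from=MB, u_to=KiB)
← 734375/8

Answer: cur=2033-04-30


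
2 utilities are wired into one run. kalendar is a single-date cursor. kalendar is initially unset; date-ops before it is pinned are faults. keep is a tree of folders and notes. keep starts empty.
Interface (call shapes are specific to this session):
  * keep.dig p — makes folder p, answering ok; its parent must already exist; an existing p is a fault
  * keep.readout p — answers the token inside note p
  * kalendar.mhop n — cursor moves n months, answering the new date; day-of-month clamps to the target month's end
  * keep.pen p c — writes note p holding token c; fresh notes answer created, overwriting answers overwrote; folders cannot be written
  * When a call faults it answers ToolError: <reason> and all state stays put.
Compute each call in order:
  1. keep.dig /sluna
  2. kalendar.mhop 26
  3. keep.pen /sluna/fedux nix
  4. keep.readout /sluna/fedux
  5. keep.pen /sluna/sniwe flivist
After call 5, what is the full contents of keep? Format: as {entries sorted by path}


Answer: {sluna/, sluna/fedux=nix, sluna/sniwe=flivist}

Derivation:
Next I call dig(/sluna), which returns ok.
I invoke mhop(26), and see ToolError: no date set.
Invoking pen(/sluna/fedux, nix), and observe created.
I call readout(/sluna/fedux), which returns nix.
Then pen(/sluna/sniwe, flivist), and see created.


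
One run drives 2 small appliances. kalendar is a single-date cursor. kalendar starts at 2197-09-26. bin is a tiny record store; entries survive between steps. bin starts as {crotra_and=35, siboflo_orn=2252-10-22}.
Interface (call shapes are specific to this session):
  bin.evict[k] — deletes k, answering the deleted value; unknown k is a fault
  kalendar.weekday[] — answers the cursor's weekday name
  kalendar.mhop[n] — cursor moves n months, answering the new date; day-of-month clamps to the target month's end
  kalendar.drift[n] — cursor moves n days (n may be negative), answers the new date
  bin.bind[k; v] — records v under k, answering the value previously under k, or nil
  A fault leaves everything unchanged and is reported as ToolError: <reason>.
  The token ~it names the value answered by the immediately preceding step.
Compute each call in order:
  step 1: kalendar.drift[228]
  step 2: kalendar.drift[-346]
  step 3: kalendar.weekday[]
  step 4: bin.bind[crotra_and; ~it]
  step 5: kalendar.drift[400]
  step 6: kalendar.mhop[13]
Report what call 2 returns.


Answer: 2197-05-31

Derivation:
% drift(n=228) ~> 2198-05-12
% drift(n=-346) ~> 2197-05-31
% weekday() ~> Wednesday
% bind(k=crotra_and, v=~it) ~> 35
% drift(n=400) ~> 2198-07-05
% mhop(n=13) ~> 2199-08-05


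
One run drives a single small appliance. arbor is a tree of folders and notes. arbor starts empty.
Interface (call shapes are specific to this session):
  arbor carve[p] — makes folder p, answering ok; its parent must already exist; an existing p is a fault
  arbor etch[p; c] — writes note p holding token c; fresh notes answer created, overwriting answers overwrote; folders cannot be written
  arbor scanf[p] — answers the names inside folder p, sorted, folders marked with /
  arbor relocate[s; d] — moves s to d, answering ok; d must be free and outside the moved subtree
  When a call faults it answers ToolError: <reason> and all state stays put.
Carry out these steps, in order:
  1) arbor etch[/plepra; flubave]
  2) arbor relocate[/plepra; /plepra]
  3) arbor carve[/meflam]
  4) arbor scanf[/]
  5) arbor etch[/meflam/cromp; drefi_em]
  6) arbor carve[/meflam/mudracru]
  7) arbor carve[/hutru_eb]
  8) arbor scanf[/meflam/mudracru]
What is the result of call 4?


Answer: [meflam/, plepra]

Derivation:
Next I call arbor etch with p→/plepra, c→flubave, and observe created.
Using arbor relocate with s→/plepra, d→/plepra, → ToolError: exists.
Using arbor carve with p→/meflam, and get ok.
Now I run arbor scanf with p→/, giving [meflam/, plepra].
Using arbor etch with p→/meflam/cromp, c→drefi_em, — result: created.
Next I call arbor carve with p→/meflam/mudracru, — result: ok.
Invoking arbor carve with p→/hutru_eb, yielding ok.
Next I call arbor scanf with p→/meflam/mudracru, which returns [].


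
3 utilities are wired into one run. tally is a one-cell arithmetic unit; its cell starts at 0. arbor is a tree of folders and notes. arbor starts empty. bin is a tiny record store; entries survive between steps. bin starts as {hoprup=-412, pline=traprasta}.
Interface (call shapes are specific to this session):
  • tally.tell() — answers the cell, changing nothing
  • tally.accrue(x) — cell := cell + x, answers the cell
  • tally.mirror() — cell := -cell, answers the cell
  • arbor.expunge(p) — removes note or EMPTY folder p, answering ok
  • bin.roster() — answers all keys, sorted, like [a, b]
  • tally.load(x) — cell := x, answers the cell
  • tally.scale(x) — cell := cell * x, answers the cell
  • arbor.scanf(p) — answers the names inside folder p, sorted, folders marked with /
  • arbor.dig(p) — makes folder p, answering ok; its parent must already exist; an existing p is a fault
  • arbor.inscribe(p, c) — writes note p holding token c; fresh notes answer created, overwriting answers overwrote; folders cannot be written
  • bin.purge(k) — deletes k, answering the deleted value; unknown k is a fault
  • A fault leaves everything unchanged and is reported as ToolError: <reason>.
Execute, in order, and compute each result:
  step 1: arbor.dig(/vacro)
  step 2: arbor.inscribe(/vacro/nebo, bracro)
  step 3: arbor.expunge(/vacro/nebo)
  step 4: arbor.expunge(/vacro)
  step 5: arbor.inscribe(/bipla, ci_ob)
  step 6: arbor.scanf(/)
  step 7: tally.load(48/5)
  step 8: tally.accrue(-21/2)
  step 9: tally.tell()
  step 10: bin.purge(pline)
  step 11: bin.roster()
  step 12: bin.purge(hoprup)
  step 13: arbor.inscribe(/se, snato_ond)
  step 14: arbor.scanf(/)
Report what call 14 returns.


Answer: [bipla, se]

Derivation:
I call arbor.dig(p→/vacro), and get ok.
Calling arbor.inscribe(p→/vacro/nebo, c→bracro), — result: created.
Now I run arbor.expunge(p→/vacro/nebo): ok.
Calling arbor.expunge(p→/vacro): ok.
Now I run arbor.inscribe(p→/bipla, c→ci_ob), which returns created.
I call arbor.scanf(p→/), yielding [bipla].
Using tally.load(x→48/5), which returns 48/5.
I invoke tally.accrue(x→-21/2), — result: -9/10.
Then tally.tell, and see -9/10.
Next I call bin.purge(k→pline), and see traprasta.
Calling bin.roster, and see [hoprup].
Next I call bin.purge(k→hoprup), — result: -412.
I invoke arbor.inscribe(p→/se, c→snato_ond), and get created.
Next I call arbor.scanf(p→/): [bipla, se].


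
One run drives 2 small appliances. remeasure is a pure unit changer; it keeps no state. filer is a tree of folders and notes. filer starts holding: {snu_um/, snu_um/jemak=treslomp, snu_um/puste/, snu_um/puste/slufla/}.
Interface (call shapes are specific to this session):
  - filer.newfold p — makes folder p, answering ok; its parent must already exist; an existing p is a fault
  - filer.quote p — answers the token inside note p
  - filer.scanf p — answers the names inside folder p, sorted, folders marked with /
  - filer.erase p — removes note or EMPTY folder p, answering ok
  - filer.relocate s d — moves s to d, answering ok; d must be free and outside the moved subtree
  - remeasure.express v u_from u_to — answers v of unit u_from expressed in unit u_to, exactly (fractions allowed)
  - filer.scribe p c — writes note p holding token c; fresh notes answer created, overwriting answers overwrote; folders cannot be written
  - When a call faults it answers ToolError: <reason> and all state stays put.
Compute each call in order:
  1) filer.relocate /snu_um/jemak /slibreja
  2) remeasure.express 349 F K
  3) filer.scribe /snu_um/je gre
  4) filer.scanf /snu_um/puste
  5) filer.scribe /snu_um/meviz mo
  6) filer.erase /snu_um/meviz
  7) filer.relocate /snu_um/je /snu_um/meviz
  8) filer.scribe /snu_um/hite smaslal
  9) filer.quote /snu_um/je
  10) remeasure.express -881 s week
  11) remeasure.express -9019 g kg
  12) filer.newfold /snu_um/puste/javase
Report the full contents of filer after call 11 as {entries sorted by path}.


Answer: {slibreja=treslomp, snu_um/, snu_um/hite=smaslal, snu_um/meviz=gre, snu_um/puste/, snu_um/puste/slufla/}

Derivation:
// 1. relocate(s→/snu_um/jemak, d→/slibreja) ~> ok
// 2. express(v→349, u_from→F, u_to→K) ~> 80867/180
// 3. scribe(p→/snu_um/je, c→gre) ~> created
// 4. scanf(p→/snu_um/puste) ~> [slufla/]
// 5. scribe(p→/snu_um/meviz, c→mo) ~> created
// 6. erase(p→/snu_um/meviz) ~> ok
// 7. relocate(s→/snu_um/je, d→/snu_um/meviz) ~> ok
// 8. scribe(p→/snu_um/hite, c→smaslal) ~> created
// 9. quote(p→/snu_um/je) ~> ToolError: not found
// 10. express(v→-881, u_from→s, u_to→week) ~> -881/604800
// 11. express(v→-9019, u_from→g, u_to→kg) ~> -9019/1000
// 12. newfold(p→/snu_um/puste/javase) ~> ok


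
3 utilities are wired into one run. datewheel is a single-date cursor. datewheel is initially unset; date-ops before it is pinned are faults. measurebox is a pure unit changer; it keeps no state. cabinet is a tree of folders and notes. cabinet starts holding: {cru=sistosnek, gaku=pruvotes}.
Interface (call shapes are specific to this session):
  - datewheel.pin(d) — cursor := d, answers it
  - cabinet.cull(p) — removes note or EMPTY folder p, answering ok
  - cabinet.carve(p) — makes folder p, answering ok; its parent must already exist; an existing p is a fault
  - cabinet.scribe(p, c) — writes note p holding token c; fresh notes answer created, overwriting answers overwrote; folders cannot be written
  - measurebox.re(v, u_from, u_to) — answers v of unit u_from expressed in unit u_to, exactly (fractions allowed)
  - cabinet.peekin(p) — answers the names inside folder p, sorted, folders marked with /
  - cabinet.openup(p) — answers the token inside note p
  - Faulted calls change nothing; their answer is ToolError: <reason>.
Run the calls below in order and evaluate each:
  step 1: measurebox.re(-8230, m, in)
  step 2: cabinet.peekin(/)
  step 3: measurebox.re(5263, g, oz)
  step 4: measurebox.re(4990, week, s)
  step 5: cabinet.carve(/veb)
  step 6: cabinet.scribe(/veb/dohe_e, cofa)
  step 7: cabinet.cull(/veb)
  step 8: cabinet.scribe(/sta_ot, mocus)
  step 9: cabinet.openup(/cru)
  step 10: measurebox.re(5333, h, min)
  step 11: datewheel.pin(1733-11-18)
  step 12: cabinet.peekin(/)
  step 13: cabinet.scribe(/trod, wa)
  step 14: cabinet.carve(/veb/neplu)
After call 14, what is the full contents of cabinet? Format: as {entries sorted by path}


→ measurebox.re(v=-8230, u_from=m, u_to=in)
← -41150000/127
→ cabinet.peekin(p=/)
← [cru, gaku]
→ measurebox.re(v=5263, u_from=g, u_to=oz)
← 8420800000/45359237
→ measurebox.re(v=4990, u_from=week, u_to=s)
← 3017952000
→ cabinet.carve(p=/veb)
← ok
→ cabinet.scribe(p=/veb/dohe_e, c=cofa)
← created
→ cabinet.cull(p=/veb)
← ToolError: not empty
→ cabinet.scribe(p=/sta_ot, c=mocus)
← created
→ cabinet.openup(p=/cru)
← sistosnek
→ measurebox.re(v=5333, u_from=h, u_to=min)
← 319980
→ datewheel.pin(d=1733-11-18)
← 1733-11-18
→ cabinet.peekin(p=/)
← [cru, gaku, sta_ot, veb/]
→ cabinet.scribe(p=/trod, c=wa)
← created
→ cabinet.carve(p=/veb/neplu)
← ok

Answer: {cru=sistosnek, gaku=pruvotes, sta_ot=mocus, trod=wa, veb/, veb/dohe_e=cofa, veb/neplu/}


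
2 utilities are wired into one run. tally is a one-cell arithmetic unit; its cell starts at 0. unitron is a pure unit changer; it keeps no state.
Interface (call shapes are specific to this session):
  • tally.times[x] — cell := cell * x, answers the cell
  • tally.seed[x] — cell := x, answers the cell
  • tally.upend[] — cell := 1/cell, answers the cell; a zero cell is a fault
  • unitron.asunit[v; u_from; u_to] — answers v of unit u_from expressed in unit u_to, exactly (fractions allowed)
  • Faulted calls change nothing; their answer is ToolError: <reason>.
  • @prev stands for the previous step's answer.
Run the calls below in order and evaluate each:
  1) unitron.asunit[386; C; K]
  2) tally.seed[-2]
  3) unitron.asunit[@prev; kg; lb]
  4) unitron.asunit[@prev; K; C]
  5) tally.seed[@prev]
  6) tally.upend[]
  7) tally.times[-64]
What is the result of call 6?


Act: asunit[v='386'; u_from='C'; u_to='K']
Obs: 13183/20
Act: seed[x='-2']
Obs: -2
Act: asunit[v='@prev'; u_from='kg'; u_to='lb']
Obs: -200000000/45359237
Act: asunit[v='@prev'; u_from='K'; u_to='C']
Obs: -251797511731/907184740
Act: seed[x='@prev']
Obs: -251797511731/907184740
Act: upend[]
Obs: -907184740/251797511731
Act: times[x='-64']
Obs: 58059823360/251797511731

Answer: -907184740/251797511731


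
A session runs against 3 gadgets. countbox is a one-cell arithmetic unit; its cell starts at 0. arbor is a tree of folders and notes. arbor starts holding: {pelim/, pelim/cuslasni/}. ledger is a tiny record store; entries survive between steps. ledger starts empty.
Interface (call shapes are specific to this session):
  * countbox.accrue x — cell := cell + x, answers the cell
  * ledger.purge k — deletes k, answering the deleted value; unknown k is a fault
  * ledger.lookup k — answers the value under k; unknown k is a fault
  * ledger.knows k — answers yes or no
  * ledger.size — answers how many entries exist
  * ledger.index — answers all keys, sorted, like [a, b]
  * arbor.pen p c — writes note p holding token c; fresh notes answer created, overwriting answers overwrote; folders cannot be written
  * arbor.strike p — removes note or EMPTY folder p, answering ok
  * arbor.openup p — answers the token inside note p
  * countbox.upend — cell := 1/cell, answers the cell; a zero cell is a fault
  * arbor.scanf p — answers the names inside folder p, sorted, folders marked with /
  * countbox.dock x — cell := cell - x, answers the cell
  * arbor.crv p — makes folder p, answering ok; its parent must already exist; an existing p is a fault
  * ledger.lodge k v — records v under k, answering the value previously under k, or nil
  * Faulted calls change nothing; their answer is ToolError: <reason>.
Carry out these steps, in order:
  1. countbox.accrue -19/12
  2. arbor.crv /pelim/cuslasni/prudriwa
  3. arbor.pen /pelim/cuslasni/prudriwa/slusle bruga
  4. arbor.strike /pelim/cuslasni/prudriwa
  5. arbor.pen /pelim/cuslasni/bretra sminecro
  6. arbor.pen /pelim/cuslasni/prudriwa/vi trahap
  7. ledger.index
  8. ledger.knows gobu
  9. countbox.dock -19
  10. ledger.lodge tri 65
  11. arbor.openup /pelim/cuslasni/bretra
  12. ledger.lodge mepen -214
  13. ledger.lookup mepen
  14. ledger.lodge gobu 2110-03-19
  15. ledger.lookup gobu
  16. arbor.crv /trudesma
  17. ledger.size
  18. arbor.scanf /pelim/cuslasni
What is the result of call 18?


Answer: [bretra, prudriwa/]

Derivation:
[in] accrue x=-19/12
:: -19/12
[in] crv p=/pelim/cuslasni/prudriwa
:: ok
[in] pen p=/pelim/cuslasni/prudriwa/slusle c=bruga
:: created
[in] strike p=/pelim/cuslasni/prudriwa
:: ToolError: not empty
[in] pen p=/pelim/cuslasni/bretra c=sminecro
:: created
[in] pen p=/pelim/cuslasni/prudriwa/vi c=trahap
:: created
[in] index
:: []
[in] knows k=gobu
:: no
[in] dock x=-19
:: 209/12
[in] lodge k=tri v=65
:: nil
[in] openup p=/pelim/cuslasni/bretra
:: sminecro
[in] lodge k=mepen v=-214
:: nil
[in] lookup k=mepen
:: -214
[in] lodge k=gobu v=2110-03-19
:: nil
[in] lookup k=gobu
:: 2110-03-19
[in] crv p=/trudesma
:: ok
[in] size
:: 3
[in] scanf p=/pelim/cuslasni
:: [bretra, prudriwa/]


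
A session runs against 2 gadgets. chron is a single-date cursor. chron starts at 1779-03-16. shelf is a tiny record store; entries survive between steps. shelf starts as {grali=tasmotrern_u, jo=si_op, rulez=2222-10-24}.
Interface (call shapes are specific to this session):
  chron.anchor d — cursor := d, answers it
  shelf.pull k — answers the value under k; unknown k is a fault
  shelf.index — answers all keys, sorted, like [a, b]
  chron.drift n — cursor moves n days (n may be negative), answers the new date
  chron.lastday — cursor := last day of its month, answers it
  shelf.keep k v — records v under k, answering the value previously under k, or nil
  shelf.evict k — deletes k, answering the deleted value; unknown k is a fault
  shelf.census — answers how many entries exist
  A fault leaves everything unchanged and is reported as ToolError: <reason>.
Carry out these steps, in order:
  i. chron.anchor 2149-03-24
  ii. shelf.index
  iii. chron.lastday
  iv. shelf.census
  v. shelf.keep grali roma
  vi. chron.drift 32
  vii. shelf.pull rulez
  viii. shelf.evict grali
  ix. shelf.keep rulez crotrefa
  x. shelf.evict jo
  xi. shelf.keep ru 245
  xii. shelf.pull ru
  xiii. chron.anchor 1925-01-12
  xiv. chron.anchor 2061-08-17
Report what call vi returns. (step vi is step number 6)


I invoke anchor on d='2149-03-24', which returns 2149-03-24.
Then index(), and observe [grali, jo, rulez].
Using lastday(), → 2149-03-31.
Then census(), and get 3.
Now I run keep on k='grali', v='roma', yielding tasmotrern_u.
I run drift on n='32': 2149-05-02.
Using pull on k='rulez', and observe 2222-10-24.
Invoking evict on k='grali', — result: roma.
I run keep on k='rulez', v='crotrefa', and see 2222-10-24.
Then evict on k='jo', and get si_op.
Next I call keep on k='ru', v='245', and see nil.
I call pull on k='ru', which returns 245.
Calling anchor on d='1925-01-12', and get 1925-01-12.
Next I call anchor on d='2061-08-17', and get 2061-08-17.

Answer: 2149-05-02


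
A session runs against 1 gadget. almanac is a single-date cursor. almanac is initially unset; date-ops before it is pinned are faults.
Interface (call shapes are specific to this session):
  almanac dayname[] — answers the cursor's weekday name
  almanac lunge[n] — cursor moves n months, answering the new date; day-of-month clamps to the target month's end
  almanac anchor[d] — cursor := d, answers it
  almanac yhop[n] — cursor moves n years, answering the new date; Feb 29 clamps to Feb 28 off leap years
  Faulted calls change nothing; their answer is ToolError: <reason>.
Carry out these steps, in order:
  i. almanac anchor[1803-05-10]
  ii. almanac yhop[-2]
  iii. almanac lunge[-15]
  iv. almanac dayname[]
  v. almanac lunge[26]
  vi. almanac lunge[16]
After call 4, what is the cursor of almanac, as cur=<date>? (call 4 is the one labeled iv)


>> almanac anchor(d: 1803-05-10)
<< 1803-05-10
>> almanac yhop(n: -2)
<< 1801-05-10
>> almanac lunge(n: -15)
<< 1800-02-10
>> almanac dayname()
<< Monday
>> almanac lunge(n: 26)
<< 1802-04-10
>> almanac lunge(n: 16)
<< 1803-08-10

Answer: cur=1800-02-10


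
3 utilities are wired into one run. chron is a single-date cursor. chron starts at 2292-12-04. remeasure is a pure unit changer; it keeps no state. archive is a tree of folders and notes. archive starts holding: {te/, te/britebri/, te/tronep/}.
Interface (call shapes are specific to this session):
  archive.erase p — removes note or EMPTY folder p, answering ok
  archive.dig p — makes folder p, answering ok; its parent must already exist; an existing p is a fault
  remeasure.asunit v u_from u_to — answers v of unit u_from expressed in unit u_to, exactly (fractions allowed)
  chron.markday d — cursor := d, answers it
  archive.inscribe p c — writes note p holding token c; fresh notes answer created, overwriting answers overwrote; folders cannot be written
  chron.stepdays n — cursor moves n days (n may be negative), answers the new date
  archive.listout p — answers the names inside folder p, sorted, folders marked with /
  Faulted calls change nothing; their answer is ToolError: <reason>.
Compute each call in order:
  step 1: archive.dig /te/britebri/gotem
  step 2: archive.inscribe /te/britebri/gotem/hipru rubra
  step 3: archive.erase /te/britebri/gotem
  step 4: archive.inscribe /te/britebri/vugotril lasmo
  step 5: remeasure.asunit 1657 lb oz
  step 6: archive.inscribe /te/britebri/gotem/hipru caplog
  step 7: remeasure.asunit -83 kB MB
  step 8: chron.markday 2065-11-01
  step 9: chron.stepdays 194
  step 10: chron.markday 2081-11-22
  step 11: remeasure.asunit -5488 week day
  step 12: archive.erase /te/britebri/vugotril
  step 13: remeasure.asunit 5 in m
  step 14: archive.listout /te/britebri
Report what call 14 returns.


CALL archive.dig[p=/te/britebri/gotem]
RET  ok
CALL archive.inscribe[p=/te/britebri/gotem/hipru; c=rubra]
RET  created
CALL archive.erase[p=/te/britebri/gotem]
RET  ToolError: not empty
CALL archive.inscribe[p=/te/britebri/vugotril; c=lasmo]
RET  created
CALL remeasure.asunit[v=1657; u_from=lb; u_to=oz]
RET  26512
CALL archive.inscribe[p=/te/britebri/gotem/hipru; c=caplog]
RET  overwrote
CALL remeasure.asunit[v=-83; u_from=kB; u_to=MB]
RET  -83/1000
CALL chron.markday[d=2065-11-01]
RET  2065-11-01
CALL chron.stepdays[n=194]
RET  2066-05-14
CALL chron.markday[d=2081-11-22]
RET  2081-11-22
CALL remeasure.asunit[v=-5488; u_from=week; u_to=day]
RET  -38416
CALL archive.erase[p=/te/britebri/vugotril]
RET  ok
CALL remeasure.asunit[v=5; u_from=in; u_to=m]
RET  127/1000
CALL archive.listout[p=/te/britebri]
RET  [gotem/]

Answer: [gotem/]


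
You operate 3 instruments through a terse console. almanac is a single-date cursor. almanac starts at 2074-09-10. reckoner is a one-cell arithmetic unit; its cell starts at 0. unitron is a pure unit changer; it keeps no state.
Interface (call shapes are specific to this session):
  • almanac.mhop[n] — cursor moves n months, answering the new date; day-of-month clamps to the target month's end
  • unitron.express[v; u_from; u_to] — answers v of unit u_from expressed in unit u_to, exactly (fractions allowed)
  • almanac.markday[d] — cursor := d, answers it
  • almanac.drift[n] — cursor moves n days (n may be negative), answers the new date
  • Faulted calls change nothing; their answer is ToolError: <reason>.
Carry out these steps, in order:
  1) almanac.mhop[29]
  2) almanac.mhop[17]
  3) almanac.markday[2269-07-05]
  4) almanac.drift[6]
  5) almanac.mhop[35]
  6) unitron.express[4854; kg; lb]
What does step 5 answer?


Answer: 2272-06-11

Derivation:
Now I run almanac.mhop passing n='29', → 2077-02-10.
I try almanac.mhop passing n='17', — result: 2078-07-10.
Next I call almanac.markday passing d='2269-07-05', and observe 2269-07-05.
I call almanac.drift passing n='6', yielding 2269-07-11.
Invoking almanac.mhop passing n='35', which returns 2272-06-11.
Calling unitron.express passing v='4854', u_from='kg', u_to='lb', and observe 485400000000/45359237.


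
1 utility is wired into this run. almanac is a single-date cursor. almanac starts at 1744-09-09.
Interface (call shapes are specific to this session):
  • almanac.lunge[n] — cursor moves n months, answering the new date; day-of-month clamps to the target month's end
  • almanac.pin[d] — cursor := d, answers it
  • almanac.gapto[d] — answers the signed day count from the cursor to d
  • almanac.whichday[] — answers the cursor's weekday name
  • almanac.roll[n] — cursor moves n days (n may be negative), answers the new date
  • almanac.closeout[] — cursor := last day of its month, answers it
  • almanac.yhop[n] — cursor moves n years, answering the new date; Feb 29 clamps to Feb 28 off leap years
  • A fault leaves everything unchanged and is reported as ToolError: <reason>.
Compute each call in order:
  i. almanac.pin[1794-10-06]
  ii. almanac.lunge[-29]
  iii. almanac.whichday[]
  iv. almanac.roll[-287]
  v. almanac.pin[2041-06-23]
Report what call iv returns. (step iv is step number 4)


Act: almanac.pin[d: 1794-10-06]
Obs: 1794-10-06
Act: almanac.lunge[n: -29]
Obs: 1792-05-06
Act: almanac.whichday[]
Obs: Sunday
Act: almanac.roll[n: -287]
Obs: 1791-07-24
Act: almanac.pin[d: 2041-06-23]
Obs: 2041-06-23

Answer: 1791-07-24


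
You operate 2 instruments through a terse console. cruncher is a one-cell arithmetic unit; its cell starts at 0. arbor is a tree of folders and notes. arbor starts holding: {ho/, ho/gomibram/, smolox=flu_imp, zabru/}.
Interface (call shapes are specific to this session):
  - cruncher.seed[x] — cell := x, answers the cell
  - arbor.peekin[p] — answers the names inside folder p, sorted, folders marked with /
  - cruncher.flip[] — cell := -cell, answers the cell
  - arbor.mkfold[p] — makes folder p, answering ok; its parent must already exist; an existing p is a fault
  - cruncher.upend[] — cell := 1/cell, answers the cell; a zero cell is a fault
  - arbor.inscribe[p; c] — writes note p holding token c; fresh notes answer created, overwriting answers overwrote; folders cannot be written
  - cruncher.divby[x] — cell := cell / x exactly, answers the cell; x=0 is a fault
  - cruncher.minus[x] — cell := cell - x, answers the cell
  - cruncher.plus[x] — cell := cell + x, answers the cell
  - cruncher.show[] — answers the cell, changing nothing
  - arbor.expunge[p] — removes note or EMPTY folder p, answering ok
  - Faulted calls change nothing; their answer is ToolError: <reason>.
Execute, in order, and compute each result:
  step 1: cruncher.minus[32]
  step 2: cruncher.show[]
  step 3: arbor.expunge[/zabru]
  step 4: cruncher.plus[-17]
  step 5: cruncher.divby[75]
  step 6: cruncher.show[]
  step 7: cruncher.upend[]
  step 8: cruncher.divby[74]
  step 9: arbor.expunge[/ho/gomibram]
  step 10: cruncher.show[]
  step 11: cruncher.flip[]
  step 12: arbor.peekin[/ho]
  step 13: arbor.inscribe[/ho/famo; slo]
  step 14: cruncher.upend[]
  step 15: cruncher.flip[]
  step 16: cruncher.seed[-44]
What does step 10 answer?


Answer: -75/3626

Derivation:
# 1. cruncher.minus(x=32) => -32
# 2. cruncher.show() => -32
# 3. arbor.expunge(p=/zabru) => ok
# 4. cruncher.plus(x=-17) => -49
# 5. cruncher.divby(x=75) => -49/75
# 6. cruncher.show() => -49/75
# 7. cruncher.upend() => -75/49
# 8. cruncher.divby(x=74) => -75/3626
# 9. arbor.expunge(p=/ho/gomibram) => ok
# 10. cruncher.show() => -75/3626
# 11. cruncher.flip() => 75/3626
# 12. arbor.peekin(p=/ho) => []
# 13. arbor.inscribe(p=/ho/famo, c=slo) => created
# 14. cruncher.upend() => 3626/75
# 15. cruncher.flip() => -3626/75
# 16. cruncher.seed(x=-44) => -44


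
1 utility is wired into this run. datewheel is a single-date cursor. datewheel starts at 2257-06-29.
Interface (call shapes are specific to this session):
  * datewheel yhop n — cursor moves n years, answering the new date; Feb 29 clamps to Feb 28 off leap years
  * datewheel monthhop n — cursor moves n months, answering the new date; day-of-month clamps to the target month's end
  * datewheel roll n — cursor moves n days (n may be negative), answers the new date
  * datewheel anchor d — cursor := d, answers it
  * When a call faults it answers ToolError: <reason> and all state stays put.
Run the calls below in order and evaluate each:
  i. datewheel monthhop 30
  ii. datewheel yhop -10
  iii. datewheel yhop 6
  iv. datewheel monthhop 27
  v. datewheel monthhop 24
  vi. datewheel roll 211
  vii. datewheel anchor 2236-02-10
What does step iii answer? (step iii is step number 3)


Do: datewheel monthhop[30]
See: 2259-12-29
Do: datewheel yhop[-10]
See: 2249-12-29
Do: datewheel yhop[6]
See: 2255-12-29
Do: datewheel monthhop[27]
See: 2258-03-29
Do: datewheel monthhop[24]
See: 2260-03-29
Do: datewheel roll[211]
See: 2260-10-26
Do: datewheel anchor[2236-02-10]
See: 2236-02-10

Answer: 2255-12-29


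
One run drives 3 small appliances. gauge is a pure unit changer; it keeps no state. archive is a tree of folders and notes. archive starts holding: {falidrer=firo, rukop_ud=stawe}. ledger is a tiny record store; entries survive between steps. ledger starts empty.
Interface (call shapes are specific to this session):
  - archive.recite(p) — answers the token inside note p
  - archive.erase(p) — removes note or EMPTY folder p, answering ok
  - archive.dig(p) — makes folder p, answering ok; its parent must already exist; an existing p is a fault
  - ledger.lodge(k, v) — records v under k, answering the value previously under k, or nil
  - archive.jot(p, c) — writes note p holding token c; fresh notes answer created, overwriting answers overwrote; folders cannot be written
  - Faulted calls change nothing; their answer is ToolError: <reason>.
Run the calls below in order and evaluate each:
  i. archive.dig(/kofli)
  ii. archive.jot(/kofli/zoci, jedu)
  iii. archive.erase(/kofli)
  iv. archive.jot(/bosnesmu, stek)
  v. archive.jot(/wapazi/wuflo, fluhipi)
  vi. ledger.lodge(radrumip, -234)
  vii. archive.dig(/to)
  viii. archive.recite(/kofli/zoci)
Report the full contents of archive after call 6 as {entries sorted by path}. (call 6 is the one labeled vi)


Step: dig[p: /kofli]
Result: ok
Step: jot[p: /kofli/zoci; c: jedu]
Result: created
Step: erase[p: /kofli]
Result: ToolError: not empty
Step: jot[p: /bosnesmu; c: stek]
Result: created
Step: jot[p: /wapazi/wuflo; c: fluhipi]
Result: ToolError: no parent
Step: lodge[k: radrumip; v: -234]
Result: nil
Step: dig[p: /to]
Result: ok
Step: recite[p: /kofli/zoci]
Result: jedu

Answer: {bosnesmu=stek, falidrer=firo, kofli/, kofli/zoci=jedu, rukop_ud=stawe}


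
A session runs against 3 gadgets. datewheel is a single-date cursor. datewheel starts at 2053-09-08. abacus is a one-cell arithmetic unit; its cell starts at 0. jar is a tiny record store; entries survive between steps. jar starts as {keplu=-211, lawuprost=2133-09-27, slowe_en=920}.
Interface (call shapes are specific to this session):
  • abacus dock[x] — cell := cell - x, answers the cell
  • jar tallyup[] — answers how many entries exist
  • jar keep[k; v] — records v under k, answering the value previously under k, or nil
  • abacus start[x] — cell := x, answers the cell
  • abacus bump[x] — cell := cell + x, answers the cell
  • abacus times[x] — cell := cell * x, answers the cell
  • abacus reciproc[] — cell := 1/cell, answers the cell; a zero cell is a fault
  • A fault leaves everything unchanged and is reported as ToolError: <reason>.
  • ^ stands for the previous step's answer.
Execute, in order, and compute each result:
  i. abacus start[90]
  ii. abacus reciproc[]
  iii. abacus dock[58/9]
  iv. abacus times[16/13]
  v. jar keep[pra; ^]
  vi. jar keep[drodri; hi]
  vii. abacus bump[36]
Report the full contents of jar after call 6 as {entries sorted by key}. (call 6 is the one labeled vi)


Answer: {drodri=hi, keplu=-211, lawuprost=2133-09-27, pra=-1544/195, slowe_en=920}

Derivation:
// abacus start(90) == 90
// abacus reciproc() == 1/90
// abacus dock(58/9) == -193/30
// abacus times(16/13) == -1544/195
// jar keep(pra, ^) == nil
// jar keep(drodri, hi) == nil
// abacus bump(36) == 5476/195


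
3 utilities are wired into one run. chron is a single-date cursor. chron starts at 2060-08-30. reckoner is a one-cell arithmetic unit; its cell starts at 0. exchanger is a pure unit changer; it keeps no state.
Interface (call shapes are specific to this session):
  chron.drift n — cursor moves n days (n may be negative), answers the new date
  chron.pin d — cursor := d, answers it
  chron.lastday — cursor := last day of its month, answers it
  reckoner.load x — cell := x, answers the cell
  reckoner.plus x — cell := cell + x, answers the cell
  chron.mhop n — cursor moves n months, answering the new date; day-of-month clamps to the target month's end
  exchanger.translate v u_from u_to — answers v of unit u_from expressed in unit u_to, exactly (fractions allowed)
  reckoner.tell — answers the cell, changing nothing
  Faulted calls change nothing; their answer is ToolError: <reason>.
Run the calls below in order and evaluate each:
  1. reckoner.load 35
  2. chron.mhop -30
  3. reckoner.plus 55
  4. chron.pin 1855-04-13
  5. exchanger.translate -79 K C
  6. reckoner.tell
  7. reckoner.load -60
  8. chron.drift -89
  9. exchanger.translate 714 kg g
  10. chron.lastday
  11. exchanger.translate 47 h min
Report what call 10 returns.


Answer: 1855-01-31

Derivation:
>>> reckoner.load x→35
[out] 35
>>> chron.mhop n→-30
[out] 2058-02-28
>>> reckoner.plus x→55
[out] 90
>>> chron.pin d→1855-04-13
[out] 1855-04-13
>>> exchanger.translate v→-79 u_from→K u_to→C
[out] -7043/20
>>> reckoner.tell
[out] 90
>>> reckoner.load x→-60
[out] -60
>>> chron.drift n→-89
[out] 1855-01-14
>>> exchanger.translate v→714 u_from→kg u_to→g
[out] 714000
>>> chron.lastday
[out] 1855-01-31
>>> exchanger.translate v→47 u_from→h u_to→min
[out] 2820
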